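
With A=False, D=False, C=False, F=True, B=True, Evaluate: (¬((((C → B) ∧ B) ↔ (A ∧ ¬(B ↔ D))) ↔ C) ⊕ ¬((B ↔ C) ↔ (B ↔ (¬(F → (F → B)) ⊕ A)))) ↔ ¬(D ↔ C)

True

C → B = False → True = True
(C → B) ∧ B = True ∧ True = True
B ↔ D = True ↔ False = False
¬(B ↔ D) = ¬False = True
A ∧ ¬(B ↔ D) = False ∧ True = False
((C → B) ∧ B) ↔ (A ∧ ¬(B ↔ D)) = True ↔ False = False
(((C → B) ∧ B) ↔ (A ∧ ¬(B ↔ D))) ↔ C = False ↔ False = True
¬((((C → B) ∧ B) ↔ (A ∧ ¬(B ↔ D))) ↔ C) = ¬True = False
B ↔ C = True ↔ False = False
F → B = True → True = True
F → (F → B) = True → True = True
¬(F → (F → B)) = ¬True = False
¬(F → (F → B)) ⊕ A = False ⊕ False = False
B ↔ (¬(F → (F → B)) ⊕ A) = True ↔ False = False
(B ↔ C) ↔ (B ↔ (¬(F → (F → B)) ⊕ A)) = False ↔ False = True
¬((B ↔ C) ↔ (B ↔ (¬(F → (F → B)) ⊕ A))) = ¬True = False
¬((((C → B) ∧ B) ↔ (A ∧ ¬(B ↔ D))) ↔ C) ⊕ ¬((B ↔ C) ↔ (B ↔ (¬(F → (F → B)) ⊕ A))) = False ⊕ False = False
D ↔ C = False ↔ False = True
¬(D ↔ C) = ¬True = False
(¬((((C → B) ∧ B) ↔ (A ∧ ¬(B ↔ D))) ↔ C) ⊕ ¬((B ↔ C) ↔ (B ↔ (¬(F → (F → B)) ⊕ A)))) ↔ ¬(D ↔ C) = False ↔ False = True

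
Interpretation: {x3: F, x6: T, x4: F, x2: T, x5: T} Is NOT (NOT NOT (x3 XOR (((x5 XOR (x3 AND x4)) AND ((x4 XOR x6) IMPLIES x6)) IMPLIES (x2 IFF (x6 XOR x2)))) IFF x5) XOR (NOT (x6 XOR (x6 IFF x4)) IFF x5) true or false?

x3 AND x4 = F AND F = F
x5 XOR (x3 AND x4) = T XOR F = T
x4 XOR x6 = F XOR T = T
(x4 XOR x6) IMPLIES x6 = T IMPLIES T = T
(x5 XOR (x3 AND x4)) AND ((x4 XOR x6) IMPLIES x6) = T AND T = T
x6 XOR x2 = T XOR T = F
x2 IFF (x6 XOR x2) = T IFF F = F
((x5 XOR (x3 AND x4)) AND ((x4 XOR x6) IMPLIES x6)) IMPLIES (x2 IFF (x6 XOR x2)) = T IMPLIES F = F
x3 XOR (((x5 XOR (x3 AND x4)) AND ((x4 XOR x6) IMPLIES x6)) IMPLIES (x2 IFF (x6 XOR x2))) = F XOR F = F
NOT (x3 XOR (((x5 XOR (x3 AND x4)) AND ((x4 XOR x6) IMPLIES x6)) IMPLIES (x2 IFF (x6 XOR x2)))) = NOT F = T
NOT NOT (x3 XOR (((x5 XOR (x3 AND x4)) AND ((x4 XOR x6) IMPLIES x6)) IMPLIES (x2 IFF (x6 XOR x2)))) = NOT T = F
NOT NOT (x3 XOR (((x5 XOR (x3 AND x4)) AND ((x4 XOR x6) IMPLIES x6)) IMPLIES (x2 IFF (x6 XOR x2)))) IFF x5 = F IFF T = F
NOT (NOT NOT (x3 XOR (((x5 XOR (x3 AND x4)) AND ((x4 XOR x6) IMPLIES x6)) IMPLIES (x2 IFF (x6 XOR x2)))) IFF x5) = NOT F = T
x6 IFF x4 = T IFF F = F
x6 XOR (x6 IFF x4) = T XOR F = T
NOT (x6 XOR (x6 IFF x4)) = NOT T = F
NOT (x6 XOR (x6 IFF x4)) IFF x5 = F IFF T = F
NOT (NOT NOT (x3 XOR (((x5 XOR (x3 AND x4)) AND ((x4 XOR x6) IMPLIES x6)) IMPLIES (x2 IFF (x6 XOR x2)))) IFF x5) XOR (NOT (x6 XOR (x6 IFF x4)) IFF x5) = T XOR F = T

T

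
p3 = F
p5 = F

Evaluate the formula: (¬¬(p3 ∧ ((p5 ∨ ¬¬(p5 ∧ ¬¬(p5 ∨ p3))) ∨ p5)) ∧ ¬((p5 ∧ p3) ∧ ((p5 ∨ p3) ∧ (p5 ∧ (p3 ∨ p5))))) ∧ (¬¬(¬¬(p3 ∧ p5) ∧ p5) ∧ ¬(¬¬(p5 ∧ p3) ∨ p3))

F

p5 ∨ p3 = F ∨ F = F
¬(p5 ∨ p3) = ¬F = T
¬¬(p5 ∨ p3) = ¬T = F
p5 ∧ ¬¬(p5 ∨ p3) = F ∧ F = F
¬(p5 ∧ ¬¬(p5 ∨ p3)) = ¬F = T
¬¬(p5 ∧ ¬¬(p5 ∨ p3)) = ¬T = F
p5 ∨ ¬¬(p5 ∧ ¬¬(p5 ∨ p3)) = F ∨ F = F
(p5 ∨ ¬¬(p5 ∧ ¬¬(p5 ∨ p3))) ∨ p5 = F ∨ F = F
p3 ∧ ((p5 ∨ ¬¬(p5 ∧ ¬¬(p5 ∨ p3))) ∨ p5) = F ∧ F = F
¬(p3 ∧ ((p5 ∨ ¬¬(p5 ∧ ¬¬(p5 ∨ p3))) ∨ p5)) = ¬F = T
¬¬(p3 ∧ ((p5 ∨ ¬¬(p5 ∧ ¬¬(p5 ∨ p3))) ∨ p5)) = ¬T = F
p5 ∧ p3 = F ∧ F = F
p5 ∨ p3 = F ∨ F = F
p3 ∨ p5 = F ∨ F = F
p5 ∧ (p3 ∨ p5) = F ∧ F = F
(p5 ∨ p3) ∧ (p5 ∧ (p3 ∨ p5)) = F ∧ F = F
(p5 ∧ p3) ∧ ((p5 ∨ p3) ∧ (p5 ∧ (p3 ∨ p5))) = F ∧ F = F
¬((p5 ∧ p3) ∧ ((p5 ∨ p3) ∧ (p5 ∧ (p3 ∨ p5)))) = ¬F = T
¬¬(p3 ∧ ((p5 ∨ ¬¬(p5 ∧ ¬¬(p5 ∨ p3))) ∨ p5)) ∧ ¬((p5 ∧ p3) ∧ ((p5 ∨ p3) ∧ (p5 ∧ (p3 ∨ p5)))) = F ∧ T = F
p3 ∧ p5 = F ∧ F = F
¬(p3 ∧ p5) = ¬F = T
¬¬(p3 ∧ p5) = ¬T = F
¬¬(p3 ∧ p5) ∧ p5 = F ∧ F = F
¬(¬¬(p3 ∧ p5) ∧ p5) = ¬F = T
¬¬(¬¬(p3 ∧ p5) ∧ p5) = ¬T = F
p5 ∧ p3 = F ∧ F = F
¬(p5 ∧ p3) = ¬F = T
¬¬(p5 ∧ p3) = ¬T = F
¬¬(p5 ∧ p3) ∨ p3 = F ∨ F = F
¬(¬¬(p5 ∧ p3) ∨ p3) = ¬F = T
¬¬(¬¬(p3 ∧ p5) ∧ p5) ∧ ¬(¬¬(p5 ∧ p3) ∨ p3) = F ∧ T = F
(¬¬(p3 ∧ ((p5 ∨ ¬¬(p5 ∧ ¬¬(p5 ∨ p3))) ∨ p5)) ∧ ¬((p5 ∧ p3) ∧ ((p5 ∨ p3) ∧ (p5 ∧ (p3 ∨ p5))))) ∧ (¬¬(¬¬(p3 ∧ p5) ∧ p5) ∧ ¬(¬¬(p5 ∧ p3) ∨ p3)) = F ∧ F = F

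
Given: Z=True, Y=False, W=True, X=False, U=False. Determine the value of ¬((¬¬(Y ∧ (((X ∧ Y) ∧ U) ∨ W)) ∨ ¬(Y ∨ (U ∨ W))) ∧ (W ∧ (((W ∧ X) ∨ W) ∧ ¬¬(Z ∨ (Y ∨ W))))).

True

Substituting Z=True, Y=False, W=True, X=False, U=False:
X ∧ Y = False ∧ False = False
(X ∧ Y) ∧ U = False ∧ False = False
((X ∧ Y) ∧ U) ∨ W = False ∨ True = True
Y ∧ (((X ∧ Y) ∧ U) ∨ W) = False ∧ True = False
¬(Y ∧ (((X ∧ Y) ∧ U) ∨ W)) = ¬False = True
¬¬(Y ∧ (((X ∧ Y) ∧ U) ∨ W)) = ¬True = False
U ∨ W = False ∨ True = True
Y ∨ (U ∨ W) = False ∨ True = True
¬(Y ∨ (U ∨ W)) = ¬True = False
¬¬(Y ∧ (((X ∧ Y) ∧ U) ∨ W)) ∨ ¬(Y ∨ (U ∨ W)) = False ∨ False = False
W ∧ X = True ∧ False = False
(W ∧ X) ∨ W = False ∨ True = True
Y ∨ W = False ∨ True = True
Z ∨ (Y ∨ W) = True ∨ True = True
¬(Z ∨ (Y ∨ W)) = ¬True = False
¬¬(Z ∨ (Y ∨ W)) = ¬False = True
((W ∧ X) ∨ W) ∧ ¬¬(Z ∨ (Y ∨ W)) = True ∧ True = True
W ∧ (((W ∧ X) ∨ W) ∧ ¬¬(Z ∨ (Y ∨ W))) = True ∧ True = True
(¬¬(Y ∧ (((X ∧ Y) ∧ U) ∨ W)) ∨ ¬(Y ∨ (U ∨ W))) ∧ (W ∧ (((W ∧ X) ∨ W) ∧ ¬¬(Z ∨ (Y ∨ W)))) = False ∧ True = False
¬((¬¬(Y ∧ (((X ∧ Y) ∧ U) ∨ W)) ∨ ¬(Y ∨ (U ∨ W))) ∧ (W ∧ (((W ∧ X) ∨ W) ∧ ¬¬(Z ∨ (Y ∨ W))))) = ¬False = True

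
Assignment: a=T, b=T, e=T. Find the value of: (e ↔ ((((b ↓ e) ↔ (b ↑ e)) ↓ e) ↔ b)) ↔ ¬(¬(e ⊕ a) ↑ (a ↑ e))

b ↓ e = T ↓ T = F
b ↑ e = T ↑ T = F
(b ↓ e) ↔ (b ↑ e) = F ↔ F = T
((b ↓ e) ↔ (b ↑ e)) ↓ e = T ↓ T = F
(((b ↓ e) ↔ (b ↑ e)) ↓ e) ↔ b = F ↔ T = F
e ↔ ((((b ↓ e) ↔ (b ↑ e)) ↓ e) ↔ b) = T ↔ F = F
e ⊕ a = T ⊕ T = F
¬(e ⊕ a) = ¬F = T
a ↑ e = T ↑ T = F
¬(e ⊕ a) ↑ (a ↑ e) = T ↑ F = T
¬(¬(e ⊕ a) ↑ (a ↑ e)) = ¬T = F
(e ↔ ((((b ↓ e) ↔ (b ↑ e)) ↓ e) ↔ b)) ↔ ¬(¬(e ⊕ a) ↑ (a ↑ e)) = F ↔ F = T

T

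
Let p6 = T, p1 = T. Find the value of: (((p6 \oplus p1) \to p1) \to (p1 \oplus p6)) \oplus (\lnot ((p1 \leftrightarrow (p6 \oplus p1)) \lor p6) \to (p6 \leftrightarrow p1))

p6 \oplus p1 = T \oplus T = F
(p6 \oplus p1) \to p1 = F \to T = T
p1 \oplus p6 = T \oplus T = F
((p6 \oplus p1) \to p1) \to (p1 \oplus p6) = T \to F = F
p6 \oplus p1 = T \oplus T = F
p1 \leftrightarrow (p6 \oplus p1) = T \leftrightarrow F = F
(p1 \leftrightarrow (p6 \oplus p1)) \lor p6 = F \lor T = T
\lnot ((p1 \leftrightarrow (p6 \oplus p1)) \lor p6) = \lnot T = F
p6 \leftrightarrow p1 = T \leftrightarrow T = T
\lnot ((p1 \leftrightarrow (p6 \oplus p1)) \lor p6) \to (p6 \leftrightarrow p1) = F \to T = T
(((p6 \oplus p1) \to p1) \to (p1 \oplus p6)) \oplus (\lnot ((p1 \leftrightarrow (p6 \oplus p1)) \lor p6) \to (p6 \leftrightarrow p1)) = F \oplus T = T

T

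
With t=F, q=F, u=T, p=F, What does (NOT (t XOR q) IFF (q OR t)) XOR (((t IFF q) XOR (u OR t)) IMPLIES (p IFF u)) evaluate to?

t XOR q = F XOR F = F
NOT (t XOR q) = NOT F = T
q OR t = F OR F = F
NOT (t XOR q) IFF (q OR t) = T IFF F = F
t IFF q = F IFF F = T
u OR t = T OR F = T
(t IFF q) XOR (u OR t) = T XOR T = F
p IFF u = F IFF T = F
((t IFF q) XOR (u OR t)) IMPLIES (p IFF u) = F IMPLIES F = T
(NOT (t XOR q) IFF (q OR t)) XOR (((t IFF q) XOR (u OR t)) IMPLIES (p IFF u)) = F XOR T = T

T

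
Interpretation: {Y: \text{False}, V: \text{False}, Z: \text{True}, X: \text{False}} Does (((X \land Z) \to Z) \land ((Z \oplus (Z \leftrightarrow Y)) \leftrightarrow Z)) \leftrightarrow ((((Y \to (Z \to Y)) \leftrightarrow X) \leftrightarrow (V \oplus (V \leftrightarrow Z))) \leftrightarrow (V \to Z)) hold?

X \land Z = \text{False} \land \text{True} = \text{False}
(X \land Z) \to Z = \text{False} \to \text{True} = \text{True}
Z \leftrightarrow Y = \text{True} \leftrightarrow \text{False} = \text{False}
Z \oplus (Z \leftrightarrow Y) = \text{True} \oplus \text{False} = \text{True}
(Z \oplus (Z \leftrightarrow Y)) \leftrightarrow Z = \text{True} \leftrightarrow \text{True} = \text{True}
((X \land Z) \to Z) \land ((Z \oplus (Z \leftrightarrow Y)) \leftrightarrow Z) = \text{True} \land \text{True} = \text{True}
Z \to Y = \text{True} \to \text{False} = \text{False}
Y \to (Z \to Y) = \text{False} \to \text{False} = \text{True}
(Y \to (Z \to Y)) \leftrightarrow X = \text{True} \leftrightarrow \text{False} = \text{False}
V \leftrightarrow Z = \text{False} \leftrightarrow \text{True} = \text{False}
V \oplus (V \leftrightarrow Z) = \text{False} \oplus \text{False} = \text{False}
((Y \to (Z \to Y)) \leftrightarrow X) \leftrightarrow (V \oplus (V \leftrightarrow Z)) = \text{False} \leftrightarrow \text{False} = \text{True}
V \to Z = \text{False} \to \text{True} = \text{True}
(((Y \to (Z \to Y)) \leftrightarrow X) \leftrightarrow (V \oplus (V \leftrightarrow Z))) \leftrightarrow (V \to Z) = \text{True} \leftrightarrow \text{True} = \text{True}
(((X \land Z) \to Z) \land ((Z \oplus (Z \leftrightarrow Y)) \leftrightarrow Z)) \leftrightarrow ((((Y \to (Z \to Y)) \leftrightarrow X) \leftrightarrow (V \oplus (V \leftrightarrow Z))) \leftrightarrow (V \to Z)) = \text{True} \leftrightarrow \text{True} = \text{True}

\text{True}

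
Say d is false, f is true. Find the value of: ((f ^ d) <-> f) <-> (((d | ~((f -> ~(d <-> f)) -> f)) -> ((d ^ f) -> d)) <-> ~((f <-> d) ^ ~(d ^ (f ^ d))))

Substituting d=F, f=T:
f ^ d = T ^ F = T
(f ^ d) <-> f = T <-> T = T
d <-> f = F <-> T = F
~(d <-> f) = ~F = T
f -> ~(d <-> f) = T -> T = T
(f -> ~(d <-> f)) -> f = T -> T = T
~((f -> ~(d <-> f)) -> f) = ~T = F
d | ~((f -> ~(d <-> f)) -> f) = F | F = F
d ^ f = F ^ T = T
(d ^ f) -> d = T -> F = F
(d | ~((f -> ~(d <-> f)) -> f)) -> ((d ^ f) -> d) = F -> F = T
f <-> d = T <-> F = F
f ^ d = T ^ F = T
d ^ (f ^ d) = F ^ T = T
~(d ^ (f ^ d)) = ~T = F
(f <-> d) ^ ~(d ^ (f ^ d)) = F ^ F = F
~((f <-> d) ^ ~(d ^ (f ^ d))) = ~F = T
((d | ~((f -> ~(d <-> f)) -> f)) -> ((d ^ f) -> d)) <-> ~((f <-> d) ^ ~(d ^ (f ^ d))) = T <-> T = T
((f ^ d) <-> f) <-> (((d | ~((f -> ~(d <-> f)) -> f)) -> ((d ^ f) -> d)) <-> ~((f <-> d) ^ ~(d ^ (f ^ d)))) = T <-> T = T

T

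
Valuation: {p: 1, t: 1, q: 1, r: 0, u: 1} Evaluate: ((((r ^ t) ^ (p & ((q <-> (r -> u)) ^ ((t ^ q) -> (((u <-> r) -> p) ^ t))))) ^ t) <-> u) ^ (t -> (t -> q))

r ^ t = 0 ^ 1 = 1
r -> u = 0 -> 1 = 1
q <-> (r -> u) = 1 <-> 1 = 1
t ^ q = 1 ^ 1 = 0
u <-> r = 1 <-> 0 = 0
(u <-> r) -> p = 0 -> 1 = 1
((u <-> r) -> p) ^ t = 1 ^ 1 = 0
(t ^ q) -> (((u <-> r) -> p) ^ t) = 0 -> 0 = 1
(q <-> (r -> u)) ^ ((t ^ q) -> (((u <-> r) -> p) ^ t)) = 1 ^ 1 = 0
p & ((q <-> (r -> u)) ^ ((t ^ q) -> (((u <-> r) -> p) ^ t))) = 1 & 0 = 0
(r ^ t) ^ (p & ((q <-> (r -> u)) ^ ((t ^ q) -> (((u <-> r) -> p) ^ t)))) = 1 ^ 0 = 1
((r ^ t) ^ (p & ((q <-> (r -> u)) ^ ((t ^ q) -> (((u <-> r) -> p) ^ t))))) ^ t = 1 ^ 1 = 0
(((r ^ t) ^ (p & ((q <-> (r -> u)) ^ ((t ^ q) -> (((u <-> r) -> p) ^ t))))) ^ t) <-> u = 0 <-> 1 = 0
t -> q = 1 -> 1 = 1
t -> (t -> q) = 1 -> 1 = 1
((((r ^ t) ^ (p & ((q <-> (r -> u)) ^ ((t ^ q) -> (((u <-> r) -> p) ^ t))))) ^ t) <-> u) ^ (t -> (t -> q)) = 0 ^ 1 = 1

1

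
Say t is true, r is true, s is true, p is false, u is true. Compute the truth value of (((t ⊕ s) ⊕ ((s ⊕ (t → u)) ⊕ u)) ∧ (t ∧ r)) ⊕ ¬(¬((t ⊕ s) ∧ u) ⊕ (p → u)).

F

t ⊕ s = T ⊕ T = F
t → u = T → T = T
s ⊕ (t → u) = T ⊕ T = F
(s ⊕ (t → u)) ⊕ u = F ⊕ T = T
(t ⊕ s) ⊕ ((s ⊕ (t → u)) ⊕ u) = F ⊕ T = T
t ∧ r = T ∧ T = T
((t ⊕ s) ⊕ ((s ⊕ (t → u)) ⊕ u)) ∧ (t ∧ r) = T ∧ T = T
t ⊕ s = T ⊕ T = F
(t ⊕ s) ∧ u = F ∧ T = F
¬((t ⊕ s) ∧ u) = ¬F = T
p → u = F → T = T
¬((t ⊕ s) ∧ u) ⊕ (p → u) = T ⊕ T = F
¬(¬((t ⊕ s) ∧ u) ⊕ (p → u)) = ¬F = T
(((t ⊕ s) ⊕ ((s ⊕ (t → u)) ⊕ u)) ∧ (t ∧ r)) ⊕ ¬(¬((t ⊕ s) ∧ u) ⊕ (p → u)) = T ⊕ T = F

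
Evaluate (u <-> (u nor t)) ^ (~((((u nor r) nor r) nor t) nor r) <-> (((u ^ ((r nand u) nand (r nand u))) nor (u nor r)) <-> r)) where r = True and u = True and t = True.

u nor t = True nor True = False
u <-> (u nor t) = True <-> False = False
u nor r = True nor True = False
(u nor r) nor r = False nor True = False
((u nor r) nor r) nor t = False nor True = False
(((u nor r) nor r) nor t) nor r = False nor True = False
~((((u nor r) nor r) nor t) nor r) = ~False = True
r nand u = True nand True = False
r nand u = True nand True = False
(r nand u) nand (r nand u) = False nand False = True
u ^ ((r nand u) nand (r nand u)) = True ^ True = False
u nor r = True nor True = False
(u ^ ((r nand u) nand (r nand u))) nor (u nor r) = False nor False = True
((u ^ ((r nand u) nand (r nand u))) nor (u nor r)) <-> r = True <-> True = True
~((((u nor r) nor r) nor t) nor r) <-> (((u ^ ((r nand u) nand (r nand u))) nor (u nor r)) <-> r) = True <-> True = True
(u <-> (u nor t)) ^ (~((((u nor r) nor r) nor t) nor r) <-> (((u ^ ((r nand u) nand (r nand u))) nor (u nor r)) <-> r)) = False ^ True = True

True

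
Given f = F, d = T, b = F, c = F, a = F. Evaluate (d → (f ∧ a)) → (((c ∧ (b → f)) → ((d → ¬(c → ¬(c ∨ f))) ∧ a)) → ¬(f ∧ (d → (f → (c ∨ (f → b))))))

T

f ∧ a = F ∧ F = F
d → (f ∧ a) = T → F = F
b → f = F → F = T
c ∧ (b → f) = F ∧ T = F
c ∨ f = F ∨ F = F
¬(c ∨ f) = ¬F = T
c → ¬(c ∨ f) = F → T = T
¬(c → ¬(c ∨ f)) = ¬T = F
d → ¬(c → ¬(c ∨ f)) = T → F = F
(d → ¬(c → ¬(c ∨ f))) ∧ a = F ∧ F = F
(c ∧ (b → f)) → ((d → ¬(c → ¬(c ∨ f))) ∧ a) = F → F = T
f → b = F → F = T
c ∨ (f → b) = F ∨ T = T
f → (c ∨ (f → b)) = F → T = T
d → (f → (c ∨ (f → b))) = T → T = T
f ∧ (d → (f → (c ∨ (f → b)))) = F ∧ T = F
¬(f ∧ (d → (f → (c ∨ (f → b))))) = ¬F = T
((c ∧ (b → f)) → ((d → ¬(c → ¬(c ∨ f))) ∧ a)) → ¬(f ∧ (d → (f → (c ∨ (f → b))))) = T → T = T
(d → (f ∧ a)) → (((c ∧ (b → f)) → ((d → ¬(c → ¬(c ∨ f))) ∧ a)) → ¬(f ∧ (d → (f → (c ∨ (f → b)))))) = F → T = T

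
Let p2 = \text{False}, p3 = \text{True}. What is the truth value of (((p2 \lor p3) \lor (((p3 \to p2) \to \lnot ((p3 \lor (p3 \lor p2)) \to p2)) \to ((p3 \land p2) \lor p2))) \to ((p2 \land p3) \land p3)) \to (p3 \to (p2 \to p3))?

\text{True}

p2 \lor p3 = \text{False} \lor \text{True} = \text{True}
p3 \to p2 = \text{True} \to \text{False} = \text{False}
p3 \lor p2 = \text{True} \lor \text{False} = \text{True}
p3 \lor (p3 \lor p2) = \text{True} \lor \text{True} = \text{True}
(p3 \lor (p3 \lor p2)) \to p2 = \text{True} \to \text{False} = \text{False}
\lnot ((p3 \lor (p3 \lor p2)) \to p2) = \lnot \text{False} = \text{True}
(p3 \to p2) \to \lnot ((p3 \lor (p3 \lor p2)) \to p2) = \text{False} \to \text{True} = \text{True}
p3 \land p2 = \text{True} \land \text{False} = \text{False}
(p3 \land p2) \lor p2 = \text{False} \lor \text{False} = \text{False}
((p3 \to p2) \to \lnot ((p3 \lor (p3 \lor p2)) \to p2)) \to ((p3 \land p2) \lor p2) = \text{True} \to \text{False} = \text{False}
(p2 \lor p3) \lor (((p3 \to p2) \to \lnot ((p3 \lor (p3 \lor p2)) \to p2)) \to ((p3 \land p2) \lor p2)) = \text{True} \lor \text{False} = \text{True}
p2 \land p3 = \text{False} \land \text{True} = \text{False}
(p2 \land p3) \land p3 = \text{False} \land \text{True} = \text{False}
((p2 \lor p3) \lor (((p3 \to p2) \to \lnot ((p3 \lor (p3 \lor p2)) \to p2)) \to ((p3 \land p2) \lor p2))) \to ((p2 \land p3) \land p3) = \text{True} \to \text{False} = \text{False}
p2 \to p3 = \text{False} \to \text{True} = \text{True}
p3 \to (p2 \to p3) = \text{True} \to \text{True} = \text{True}
(((p2 \lor p3) \lor (((p3 \to p2) \to \lnot ((p3 \lor (p3 \lor p2)) \to p2)) \to ((p3 \land p2) \lor p2))) \to ((p2 \land p3) \land p3)) \to (p3 \to (p2 \to p3)) = \text{False} \to \text{True} = \text{True}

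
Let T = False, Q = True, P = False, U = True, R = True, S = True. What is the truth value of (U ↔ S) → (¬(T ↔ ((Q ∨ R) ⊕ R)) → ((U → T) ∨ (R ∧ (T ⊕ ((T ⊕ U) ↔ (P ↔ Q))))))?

U ↔ S = True ↔ True = True
Q ∨ R = True ∨ True = True
(Q ∨ R) ⊕ R = True ⊕ True = False
T ↔ ((Q ∨ R) ⊕ R) = False ↔ False = True
¬(T ↔ ((Q ∨ R) ⊕ R)) = ¬True = False
U → T = True → False = False
T ⊕ U = False ⊕ True = True
P ↔ Q = False ↔ True = False
(T ⊕ U) ↔ (P ↔ Q) = True ↔ False = False
T ⊕ ((T ⊕ U) ↔ (P ↔ Q)) = False ⊕ False = False
R ∧ (T ⊕ ((T ⊕ U) ↔ (P ↔ Q))) = True ∧ False = False
(U → T) ∨ (R ∧ (T ⊕ ((T ⊕ U) ↔ (P ↔ Q)))) = False ∨ False = False
¬(T ↔ ((Q ∨ R) ⊕ R)) → ((U → T) ∨ (R ∧ (T ⊕ ((T ⊕ U) ↔ (P ↔ Q))))) = False → False = True
(U ↔ S) → (¬(T ↔ ((Q ∨ R) ⊕ R)) → ((U → T) ∨ (R ∧ (T ⊕ ((T ⊕ U) ↔ (P ↔ Q)))))) = True → True = True

True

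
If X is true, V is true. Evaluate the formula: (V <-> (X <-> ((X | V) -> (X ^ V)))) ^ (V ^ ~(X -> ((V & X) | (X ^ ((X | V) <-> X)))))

X | V = True | True = True
X ^ V = True ^ True = False
(X | V) -> (X ^ V) = True -> False = False
X <-> ((X | V) -> (X ^ V)) = True <-> False = False
V <-> (X <-> ((X | V) -> (X ^ V))) = True <-> False = False
V & X = True & True = True
X | V = True | True = True
(X | V) <-> X = True <-> True = True
X ^ ((X | V) <-> X) = True ^ True = False
(V & X) | (X ^ ((X | V) <-> X)) = True | False = True
X -> ((V & X) | (X ^ ((X | V) <-> X))) = True -> True = True
~(X -> ((V & X) | (X ^ ((X | V) <-> X)))) = ~True = False
V ^ ~(X -> ((V & X) | (X ^ ((X | V) <-> X)))) = True ^ False = True
(V <-> (X <-> ((X | V) -> (X ^ V)))) ^ (V ^ ~(X -> ((V & X) | (X ^ ((X | V) <-> X))))) = False ^ True = True

True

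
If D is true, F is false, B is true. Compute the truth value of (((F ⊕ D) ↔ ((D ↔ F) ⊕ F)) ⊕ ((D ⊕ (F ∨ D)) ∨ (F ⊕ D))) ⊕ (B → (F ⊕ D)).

F ⊕ D = False ⊕ True = True
D ↔ F = True ↔ False = False
(D ↔ F) ⊕ F = False ⊕ False = False
(F ⊕ D) ↔ ((D ↔ F) ⊕ F) = True ↔ False = False
F ∨ D = False ∨ True = True
D ⊕ (F ∨ D) = True ⊕ True = False
F ⊕ D = False ⊕ True = True
(D ⊕ (F ∨ D)) ∨ (F ⊕ D) = False ∨ True = True
((F ⊕ D) ↔ ((D ↔ F) ⊕ F)) ⊕ ((D ⊕ (F ∨ D)) ∨ (F ⊕ D)) = False ⊕ True = True
F ⊕ D = False ⊕ True = True
B → (F ⊕ D) = True → True = True
(((F ⊕ D) ↔ ((D ↔ F) ⊕ F)) ⊕ ((D ⊕ (F ∨ D)) ∨ (F ⊕ D))) ⊕ (B → (F ⊕ D)) = True ⊕ True = False

False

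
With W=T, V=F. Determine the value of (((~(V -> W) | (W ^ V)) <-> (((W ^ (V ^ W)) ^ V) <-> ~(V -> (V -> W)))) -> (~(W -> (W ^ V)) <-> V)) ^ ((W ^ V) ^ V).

V -> W = F -> T = T
~(V -> W) = ~T = F
W ^ V = T ^ F = T
~(V -> W) | (W ^ V) = F | T = T
V ^ W = F ^ T = T
W ^ (V ^ W) = T ^ T = F
(W ^ (V ^ W)) ^ V = F ^ F = F
V -> W = F -> T = T
V -> (V -> W) = F -> T = T
~(V -> (V -> W)) = ~T = F
((W ^ (V ^ W)) ^ V) <-> ~(V -> (V -> W)) = F <-> F = T
(~(V -> W) | (W ^ V)) <-> (((W ^ (V ^ W)) ^ V) <-> ~(V -> (V -> W))) = T <-> T = T
W ^ V = T ^ F = T
W -> (W ^ V) = T -> T = T
~(W -> (W ^ V)) = ~T = F
~(W -> (W ^ V)) <-> V = F <-> F = T
((~(V -> W) | (W ^ V)) <-> (((W ^ (V ^ W)) ^ V) <-> ~(V -> (V -> W)))) -> (~(W -> (W ^ V)) <-> V) = T -> T = T
W ^ V = T ^ F = T
(W ^ V) ^ V = T ^ F = T
(((~(V -> W) | (W ^ V)) <-> (((W ^ (V ^ W)) ^ V) <-> ~(V -> (V -> W)))) -> (~(W -> (W ^ V)) <-> V)) ^ ((W ^ V) ^ V) = T ^ T = F

F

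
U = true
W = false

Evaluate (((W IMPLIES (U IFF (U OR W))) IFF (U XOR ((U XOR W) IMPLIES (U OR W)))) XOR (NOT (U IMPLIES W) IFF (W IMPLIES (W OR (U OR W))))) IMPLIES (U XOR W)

true

U OR W = true OR false = true
U IFF (U OR W) = true IFF true = true
W IMPLIES (U IFF (U OR W)) = false IMPLIES true = true
U XOR W = true XOR false = true
U OR W = true OR false = true
(U XOR W) IMPLIES (U OR W) = true IMPLIES true = true
U XOR ((U XOR W) IMPLIES (U OR W)) = true XOR true = false
(W IMPLIES (U IFF (U OR W))) IFF (U XOR ((U XOR W) IMPLIES (U OR W))) = true IFF false = false
U IMPLIES W = true IMPLIES false = false
NOT (U IMPLIES W) = NOT false = true
U OR W = true OR false = true
W OR (U OR W) = false OR true = true
W IMPLIES (W OR (U OR W)) = false IMPLIES true = true
NOT (U IMPLIES W) IFF (W IMPLIES (W OR (U OR W))) = true IFF true = true
((W IMPLIES (U IFF (U OR W))) IFF (U XOR ((U XOR W) IMPLIES (U OR W)))) XOR (NOT (U IMPLIES W) IFF (W IMPLIES (W OR (U OR W)))) = false XOR true = true
U XOR W = true XOR false = true
(((W IMPLIES (U IFF (U OR W))) IFF (U XOR ((U XOR W) IMPLIES (U OR W)))) XOR (NOT (U IMPLIES W) IFF (W IMPLIES (W OR (U OR W))))) IMPLIES (U XOR W) = true IMPLIES true = true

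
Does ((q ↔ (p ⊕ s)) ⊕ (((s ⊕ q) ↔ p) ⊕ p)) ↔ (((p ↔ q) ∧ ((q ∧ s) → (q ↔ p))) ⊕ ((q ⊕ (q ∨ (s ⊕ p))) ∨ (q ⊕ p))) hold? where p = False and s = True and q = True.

p ⊕ s = False ⊕ True = True
q ↔ (p ⊕ s) = True ↔ True = True
s ⊕ q = True ⊕ True = False
(s ⊕ q) ↔ p = False ↔ False = True
((s ⊕ q) ↔ p) ⊕ p = True ⊕ False = True
(q ↔ (p ⊕ s)) ⊕ (((s ⊕ q) ↔ p) ⊕ p) = True ⊕ True = False
p ↔ q = False ↔ True = False
q ∧ s = True ∧ True = True
q ↔ p = True ↔ False = False
(q ∧ s) → (q ↔ p) = True → False = False
(p ↔ q) ∧ ((q ∧ s) → (q ↔ p)) = False ∧ False = False
s ⊕ p = True ⊕ False = True
q ∨ (s ⊕ p) = True ∨ True = True
q ⊕ (q ∨ (s ⊕ p)) = True ⊕ True = False
q ⊕ p = True ⊕ False = True
(q ⊕ (q ∨ (s ⊕ p))) ∨ (q ⊕ p) = False ∨ True = True
((p ↔ q) ∧ ((q ∧ s) → (q ↔ p))) ⊕ ((q ⊕ (q ∨ (s ⊕ p))) ∨ (q ⊕ p)) = False ⊕ True = True
((q ↔ (p ⊕ s)) ⊕ (((s ⊕ q) ↔ p) ⊕ p)) ↔ (((p ↔ q) ∧ ((q ∧ s) → (q ↔ p))) ⊕ ((q ⊕ (q ∨ (s ⊕ p))) ∨ (q ⊕ p))) = False ↔ True = False

False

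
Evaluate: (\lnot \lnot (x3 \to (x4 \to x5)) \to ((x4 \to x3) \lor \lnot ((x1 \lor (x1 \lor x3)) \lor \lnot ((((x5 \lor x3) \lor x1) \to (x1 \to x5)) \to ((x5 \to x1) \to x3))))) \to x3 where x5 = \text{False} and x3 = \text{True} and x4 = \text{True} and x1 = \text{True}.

\text{True}

x4 \to x5 = \text{True} \to \text{False} = \text{False}
x3 \to (x4 \to x5) = \text{True} \to \text{False} = \text{False}
\lnot (x3 \to (x4 \to x5)) = \lnot \text{False} = \text{True}
\lnot \lnot (x3 \to (x4 \to x5)) = \lnot \text{True} = \text{False}
x4 \to x3 = \text{True} \to \text{True} = \text{True}
x1 \lor x3 = \text{True} \lor \text{True} = \text{True}
x1 \lor (x1 \lor x3) = \text{True} \lor \text{True} = \text{True}
x5 \lor x3 = \text{False} \lor \text{True} = \text{True}
(x5 \lor x3) \lor x1 = \text{True} \lor \text{True} = \text{True}
x1 \to x5 = \text{True} \to \text{False} = \text{False}
((x5 \lor x3) \lor x1) \to (x1 \to x5) = \text{True} \to \text{False} = \text{False}
x5 \to x1 = \text{False} \to \text{True} = \text{True}
(x5 \to x1) \to x3 = \text{True} \to \text{True} = \text{True}
(((x5 \lor x3) \lor x1) \to (x1 \to x5)) \to ((x5 \to x1) \to x3) = \text{False} \to \text{True} = \text{True}
\lnot ((((x5 \lor x3) \lor x1) \to (x1 \to x5)) \to ((x5 \to x1) \to x3)) = \lnot \text{True} = \text{False}
(x1 \lor (x1 \lor x3)) \lor \lnot ((((x5 \lor x3) \lor x1) \to (x1 \to x5)) \to ((x5 \to x1) \to x3)) = \text{True} \lor \text{False} = \text{True}
\lnot ((x1 \lor (x1 \lor x3)) \lor \lnot ((((x5 \lor x3) \lor x1) \to (x1 \to x5)) \to ((x5 \to x1) \to x3))) = \lnot \text{True} = \text{False}
(x4 \to x3) \lor \lnot ((x1 \lor (x1 \lor x3)) \lor \lnot ((((x5 \lor x3) \lor x1) \to (x1 \to x5)) \to ((x5 \to x1) \to x3))) = \text{True} \lor \text{False} = \text{True}
\lnot \lnot (x3 \to (x4 \to x5)) \to ((x4 \to x3) \lor \lnot ((x1 \lor (x1 \lor x3)) \lor \lnot ((((x5 \lor x3) \lor x1) \to (x1 \to x5)) \to ((x5 \to x1) \to x3)))) = \text{False} \to \text{True} = \text{True}
(\lnot \lnot (x3 \to (x4 \to x5)) \to ((x4 \to x3) \lor \lnot ((x1 \lor (x1 \lor x3)) \lor \lnot ((((x5 \lor x3) \lor x1) \to (x1 \to x5)) \to ((x5 \to x1) \to x3))))) \to x3 = \text{True} \to \text{True} = \text{True}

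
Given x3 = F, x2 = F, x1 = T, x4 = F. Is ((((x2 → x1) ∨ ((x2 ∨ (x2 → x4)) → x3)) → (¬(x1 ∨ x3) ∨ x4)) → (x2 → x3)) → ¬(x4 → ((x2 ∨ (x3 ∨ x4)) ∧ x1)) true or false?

x2 → x1 = F → T = T
x2 → x4 = F → F = T
x2 ∨ (x2 → x4) = F ∨ T = T
(x2 ∨ (x2 → x4)) → x3 = T → F = F
(x2 → x1) ∨ ((x2 ∨ (x2 → x4)) → x3) = T ∨ F = T
x1 ∨ x3 = T ∨ F = T
¬(x1 ∨ x3) = ¬T = F
¬(x1 ∨ x3) ∨ x4 = F ∨ F = F
((x2 → x1) ∨ ((x2 ∨ (x2 → x4)) → x3)) → (¬(x1 ∨ x3) ∨ x4) = T → F = F
x2 → x3 = F → F = T
(((x2 → x1) ∨ ((x2 ∨ (x2 → x4)) → x3)) → (¬(x1 ∨ x3) ∨ x4)) → (x2 → x3) = F → T = T
x3 ∨ x4 = F ∨ F = F
x2 ∨ (x3 ∨ x4) = F ∨ F = F
(x2 ∨ (x3 ∨ x4)) ∧ x1 = F ∧ T = F
x4 → ((x2 ∨ (x3 ∨ x4)) ∧ x1) = F → F = T
¬(x4 → ((x2 ∨ (x3 ∨ x4)) ∧ x1)) = ¬T = F
((((x2 → x1) ∨ ((x2 ∨ (x2 → x4)) → x3)) → (¬(x1 ∨ x3) ∨ x4)) → (x2 → x3)) → ¬(x4 → ((x2 ∨ (x3 ∨ x4)) ∧ x1)) = T → F = F

F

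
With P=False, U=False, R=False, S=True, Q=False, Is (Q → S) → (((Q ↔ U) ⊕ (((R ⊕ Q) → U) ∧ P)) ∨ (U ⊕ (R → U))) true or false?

True

Substituting P=False, U=False, R=False, S=True, Q=False:
Q → S = False → True = True
Q ↔ U = False ↔ False = True
R ⊕ Q = False ⊕ False = False
(R ⊕ Q) → U = False → False = True
((R ⊕ Q) → U) ∧ P = True ∧ False = False
(Q ↔ U) ⊕ (((R ⊕ Q) → U) ∧ P) = True ⊕ False = True
R → U = False → False = True
U ⊕ (R → U) = False ⊕ True = True
((Q ↔ U) ⊕ (((R ⊕ Q) → U) ∧ P)) ∨ (U ⊕ (R → U)) = True ∨ True = True
(Q → S) → (((Q ↔ U) ⊕ (((R ⊕ Q) → U) ∧ P)) ∨ (U ⊕ (R → U))) = True → True = True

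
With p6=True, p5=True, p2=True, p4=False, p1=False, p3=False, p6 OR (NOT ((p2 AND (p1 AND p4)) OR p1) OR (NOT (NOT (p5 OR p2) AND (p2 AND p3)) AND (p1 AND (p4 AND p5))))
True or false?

Substituting p6=True, p5=True, p2=True, p4=False, p1=False, p3=False:
p1 AND p4 = False AND False = False
p2 AND (p1 AND p4) = True AND False = False
(p2 AND (p1 AND p4)) OR p1 = False OR False = False
NOT ((p2 AND (p1 AND p4)) OR p1) = NOT False = True
p5 OR p2 = True OR True = True
NOT (p5 OR p2) = NOT True = False
p2 AND p3 = True AND False = False
NOT (p5 OR p2) AND (p2 AND p3) = False AND False = False
NOT (NOT (p5 OR p2) AND (p2 AND p3)) = NOT False = True
p4 AND p5 = False AND True = False
p1 AND (p4 AND p5) = False AND False = False
NOT (NOT (p5 OR p2) AND (p2 AND p3)) AND (p1 AND (p4 AND p5)) = True AND False = False
NOT ((p2 AND (p1 AND p4)) OR p1) OR (NOT (NOT (p5 OR p2) AND (p2 AND p3)) AND (p1 AND (p4 AND p5))) = True OR False = True
p6 OR (NOT ((p2 AND (p1 AND p4)) OR p1) OR (NOT (NOT (p5 OR p2) AND (p2 AND p3)) AND (p1 AND (p4 AND p5)))) = True OR True = True

True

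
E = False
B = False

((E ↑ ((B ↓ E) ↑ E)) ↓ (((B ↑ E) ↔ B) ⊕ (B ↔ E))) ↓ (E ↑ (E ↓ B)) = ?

False

B ↓ E = False ↓ False = True
(B ↓ E) ↑ E = True ↑ False = True
E ↑ ((B ↓ E) ↑ E) = False ↑ True = True
B ↑ E = False ↑ False = True
(B ↑ E) ↔ B = True ↔ False = False
B ↔ E = False ↔ False = True
((B ↑ E) ↔ B) ⊕ (B ↔ E) = False ⊕ True = True
(E ↑ ((B ↓ E) ↑ E)) ↓ (((B ↑ E) ↔ B) ⊕ (B ↔ E)) = True ↓ True = False
E ↓ B = False ↓ False = True
E ↑ (E ↓ B) = False ↑ True = True
((E ↑ ((B ↓ E) ↑ E)) ↓ (((B ↑ E) ↔ B) ⊕ (B ↔ E))) ↓ (E ↑ (E ↓ B)) = False ↓ True = False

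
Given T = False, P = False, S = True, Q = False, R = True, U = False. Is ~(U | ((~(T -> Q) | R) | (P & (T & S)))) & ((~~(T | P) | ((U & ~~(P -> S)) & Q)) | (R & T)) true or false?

False

T -> Q = False -> False = True
~(T -> Q) = ~True = False
~(T -> Q) | R = False | True = True
T & S = False & True = False
P & (T & S) = False & False = False
(~(T -> Q) | R) | (P & (T & S)) = True | False = True
U | ((~(T -> Q) | R) | (P & (T & S))) = False | True = True
~(U | ((~(T -> Q) | R) | (P & (T & S)))) = ~True = False
T | P = False | False = False
~(T | P) = ~False = True
~~(T | P) = ~True = False
P -> S = False -> True = True
~(P -> S) = ~True = False
~~(P -> S) = ~False = True
U & ~~(P -> S) = False & True = False
(U & ~~(P -> S)) & Q = False & False = False
~~(T | P) | ((U & ~~(P -> S)) & Q) = False | False = False
R & T = True & False = False
(~~(T | P) | ((U & ~~(P -> S)) & Q)) | (R & T) = False | False = False
~(U | ((~(T -> Q) | R) | (P & (T & S)))) & ((~~(T | P) | ((U & ~~(P -> S)) & Q)) | (R & T)) = False & False = False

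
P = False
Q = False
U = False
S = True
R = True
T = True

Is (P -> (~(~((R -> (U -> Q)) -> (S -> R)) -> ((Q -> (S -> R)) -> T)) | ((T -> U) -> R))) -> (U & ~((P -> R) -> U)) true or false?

False

Substituting P=False, Q=False, U=False, S=True, R=True, T=True:
U -> Q = False -> False = True
R -> (U -> Q) = True -> True = True
S -> R = True -> True = True
(R -> (U -> Q)) -> (S -> R) = True -> True = True
~((R -> (U -> Q)) -> (S -> R)) = ~True = False
S -> R = True -> True = True
Q -> (S -> R) = False -> True = True
(Q -> (S -> R)) -> T = True -> True = True
~((R -> (U -> Q)) -> (S -> R)) -> ((Q -> (S -> R)) -> T) = False -> True = True
~(~((R -> (U -> Q)) -> (S -> R)) -> ((Q -> (S -> R)) -> T)) = ~True = False
T -> U = True -> False = False
(T -> U) -> R = False -> True = True
~(~((R -> (U -> Q)) -> (S -> R)) -> ((Q -> (S -> R)) -> T)) | ((T -> U) -> R) = False | True = True
P -> (~(~((R -> (U -> Q)) -> (S -> R)) -> ((Q -> (S -> R)) -> T)) | ((T -> U) -> R)) = False -> True = True
P -> R = False -> True = True
(P -> R) -> U = True -> False = False
~((P -> R) -> U) = ~False = True
U & ~((P -> R) -> U) = False & True = False
(P -> (~(~((R -> (U -> Q)) -> (S -> R)) -> ((Q -> (S -> R)) -> T)) | ((T -> U) -> R))) -> (U & ~((P -> R) -> U)) = True -> False = False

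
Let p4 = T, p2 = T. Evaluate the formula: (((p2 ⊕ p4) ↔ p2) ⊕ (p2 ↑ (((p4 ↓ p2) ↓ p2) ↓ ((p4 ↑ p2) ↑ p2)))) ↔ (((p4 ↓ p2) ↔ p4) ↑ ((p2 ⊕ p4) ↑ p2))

Substituting p4=T, p2=T:
p2 ⊕ p4 = T ⊕ T = F
(p2 ⊕ p4) ↔ p2 = F ↔ T = F
p4 ↓ p2 = T ↓ T = F
(p4 ↓ p2) ↓ p2 = F ↓ T = F
p4 ↑ p2 = T ↑ T = F
(p4 ↑ p2) ↑ p2 = F ↑ T = T
((p4 ↓ p2) ↓ p2) ↓ ((p4 ↑ p2) ↑ p2) = F ↓ T = F
p2 ↑ (((p4 ↓ p2) ↓ p2) ↓ ((p4 ↑ p2) ↑ p2)) = T ↑ F = T
((p2 ⊕ p4) ↔ p2) ⊕ (p2 ↑ (((p4 ↓ p2) ↓ p2) ↓ ((p4 ↑ p2) ↑ p2))) = F ⊕ T = T
p4 ↓ p2 = T ↓ T = F
(p4 ↓ p2) ↔ p4 = F ↔ T = F
p2 ⊕ p4 = T ⊕ T = F
(p2 ⊕ p4) ↑ p2 = F ↑ T = T
((p4 ↓ p2) ↔ p4) ↑ ((p2 ⊕ p4) ↑ p2) = F ↑ T = T
(((p2 ⊕ p4) ↔ p2) ⊕ (p2 ↑ (((p4 ↓ p2) ↓ p2) ↓ ((p4 ↑ p2) ↑ p2)))) ↔ (((p4 ↓ p2) ↔ p4) ↑ ((p2 ⊕ p4) ↑ p2)) = T ↔ T = T

T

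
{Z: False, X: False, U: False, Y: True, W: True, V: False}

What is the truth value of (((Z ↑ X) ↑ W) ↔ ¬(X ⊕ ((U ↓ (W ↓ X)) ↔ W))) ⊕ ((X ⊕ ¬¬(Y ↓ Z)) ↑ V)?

Z ↑ X = False ↑ False = True
(Z ↑ X) ↑ W = True ↑ True = False
W ↓ X = True ↓ False = False
U ↓ (W ↓ X) = False ↓ False = True
(U ↓ (W ↓ X)) ↔ W = True ↔ True = True
X ⊕ ((U ↓ (W ↓ X)) ↔ W) = False ⊕ True = True
¬(X ⊕ ((U ↓ (W ↓ X)) ↔ W)) = ¬True = False
((Z ↑ X) ↑ W) ↔ ¬(X ⊕ ((U ↓ (W ↓ X)) ↔ W)) = False ↔ False = True
Y ↓ Z = True ↓ False = False
¬(Y ↓ Z) = ¬False = True
¬¬(Y ↓ Z) = ¬True = False
X ⊕ ¬¬(Y ↓ Z) = False ⊕ False = False
(X ⊕ ¬¬(Y ↓ Z)) ↑ V = False ↑ False = True
(((Z ↑ X) ↑ W) ↔ ¬(X ⊕ ((U ↓ (W ↓ X)) ↔ W))) ⊕ ((X ⊕ ¬¬(Y ↓ Z)) ↑ V) = True ⊕ True = False

False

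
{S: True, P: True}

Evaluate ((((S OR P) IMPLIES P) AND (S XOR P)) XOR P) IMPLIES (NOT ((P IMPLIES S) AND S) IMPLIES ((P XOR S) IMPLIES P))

S OR P = True OR True = True
(S OR P) IMPLIES P = True IMPLIES True = True
S XOR P = True XOR True = False
((S OR P) IMPLIES P) AND (S XOR P) = True AND False = False
(((S OR P) IMPLIES P) AND (S XOR P)) XOR P = False XOR True = True
P IMPLIES S = True IMPLIES True = True
(P IMPLIES S) AND S = True AND True = True
NOT ((P IMPLIES S) AND S) = NOT True = False
P XOR S = True XOR True = False
(P XOR S) IMPLIES P = False IMPLIES True = True
NOT ((P IMPLIES S) AND S) IMPLIES ((P XOR S) IMPLIES P) = False IMPLIES True = True
((((S OR P) IMPLIES P) AND (S XOR P)) XOR P) IMPLIES (NOT ((P IMPLIES S) AND S) IMPLIES ((P XOR S) IMPLIES P)) = True IMPLIES True = True

True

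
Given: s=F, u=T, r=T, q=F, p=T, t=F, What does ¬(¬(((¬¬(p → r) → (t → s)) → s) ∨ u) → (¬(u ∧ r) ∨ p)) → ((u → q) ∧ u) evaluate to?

Substituting s=F, u=T, r=T, q=F, p=T, t=F:
p → r = T → T = T
¬(p → r) = ¬T = F
¬¬(p → r) = ¬F = T
t → s = F → F = T
¬¬(p → r) → (t → s) = T → T = T
(¬¬(p → r) → (t → s)) → s = T → F = F
((¬¬(p → r) → (t → s)) → s) ∨ u = F ∨ T = T
¬(((¬¬(p → r) → (t → s)) → s) ∨ u) = ¬T = F
u ∧ r = T ∧ T = T
¬(u ∧ r) = ¬T = F
¬(u ∧ r) ∨ p = F ∨ T = T
¬(((¬¬(p → r) → (t → s)) → s) ∨ u) → (¬(u ∧ r) ∨ p) = F → T = T
¬(¬(((¬¬(p → r) → (t → s)) → s) ∨ u) → (¬(u ∧ r) ∨ p)) = ¬T = F
u → q = T → F = F
(u → q) ∧ u = F ∧ T = F
¬(¬(((¬¬(p → r) → (t → s)) → s) ∨ u) → (¬(u ∧ r) ∨ p)) → ((u → q) ∧ u) = F → F = T

T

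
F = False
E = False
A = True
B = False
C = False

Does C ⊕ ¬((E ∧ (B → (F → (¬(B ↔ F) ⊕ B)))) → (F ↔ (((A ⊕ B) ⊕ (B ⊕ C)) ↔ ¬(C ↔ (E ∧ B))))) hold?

Substituting F=False, E=False, A=True, B=False, C=False:
B ↔ F = False ↔ False = True
¬(B ↔ F) = ¬True = False
¬(B ↔ F) ⊕ B = False ⊕ False = False
F → (¬(B ↔ F) ⊕ B) = False → False = True
B → (F → (¬(B ↔ F) ⊕ B)) = False → True = True
E ∧ (B → (F → (¬(B ↔ F) ⊕ B))) = False ∧ True = False
A ⊕ B = True ⊕ False = True
B ⊕ C = False ⊕ False = False
(A ⊕ B) ⊕ (B ⊕ C) = True ⊕ False = True
E ∧ B = False ∧ False = False
C ↔ (E ∧ B) = False ↔ False = True
¬(C ↔ (E ∧ B)) = ¬True = False
((A ⊕ B) ⊕ (B ⊕ C)) ↔ ¬(C ↔ (E ∧ B)) = True ↔ False = False
F ↔ (((A ⊕ B) ⊕ (B ⊕ C)) ↔ ¬(C ↔ (E ∧ B))) = False ↔ False = True
(E ∧ (B → (F → (¬(B ↔ F) ⊕ B)))) → (F ↔ (((A ⊕ B) ⊕ (B ⊕ C)) ↔ ¬(C ↔ (E ∧ B)))) = False → True = True
¬((E ∧ (B → (F → (¬(B ↔ F) ⊕ B)))) → (F ↔ (((A ⊕ B) ⊕ (B ⊕ C)) ↔ ¬(C ↔ (E ∧ B))))) = ¬True = False
C ⊕ ¬((E ∧ (B → (F → (¬(B ↔ F) ⊕ B)))) → (F ↔ (((A ⊕ B) ⊕ (B ⊕ C)) ↔ ¬(C ↔ (E ∧ B))))) = False ⊕ False = False

False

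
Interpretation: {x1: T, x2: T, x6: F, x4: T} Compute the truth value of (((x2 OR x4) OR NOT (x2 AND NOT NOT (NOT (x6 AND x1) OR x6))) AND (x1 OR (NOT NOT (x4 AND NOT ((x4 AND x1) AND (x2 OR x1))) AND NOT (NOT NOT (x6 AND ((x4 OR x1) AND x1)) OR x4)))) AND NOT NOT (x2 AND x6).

F

Substituting x1=T, x2=T, x6=F, x4=T:
x2 OR x4 = T OR T = T
x6 AND x1 = F AND T = F
NOT (x6 AND x1) = NOT F = T
NOT (x6 AND x1) OR x6 = T OR F = T
NOT (NOT (x6 AND x1) OR x6) = NOT T = F
NOT NOT (NOT (x6 AND x1) OR x6) = NOT F = T
x2 AND NOT NOT (NOT (x6 AND x1) OR x6) = T AND T = T
NOT (x2 AND NOT NOT (NOT (x6 AND x1) OR x6)) = NOT T = F
(x2 OR x4) OR NOT (x2 AND NOT NOT (NOT (x6 AND x1) OR x6)) = T OR F = T
x4 AND x1 = T AND T = T
x2 OR x1 = T OR T = T
(x4 AND x1) AND (x2 OR x1) = T AND T = T
NOT ((x4 AND x1) AND (x2 OR x1)) = NOT T = F
x4 AND NOT ((x4 AND x1) AND (x2 OR x1)) = T AND F = F
NOT (x4 AND NOT ((x4 AND x1) AND (x2 OR x1))) = NOT F = T
NOT NOT (x4 AND NOT ((x4 AND x1) AND (x2 OR x1))) = NOT T = F
x4 OR x1 = T OR T = T
(x4 OR x1) AND x1 = T AND T = T
x6 AND ((x4 OR x1) AND x1) = F AND T = F
NOT (x6 AND ((x4 OR x1) AND x1)) = NOT F = T
NOT NOT (x6 AND ((x4 OR x1) AND x1)) = NOT T = F
NOT NOT (x6 AND ((x4 OR x1) AND x1)) OR x4 = F OR T = T
NOT (NOT NOT (x6 AND ((x4 OR x1) AND x1)) OR x4) = NOT T = F
NOT NOT (x4 AND NOT ((x4 AND x1) AND (x2 OR x1))) AND NOT (NOT NOT (x6 AND ((x4 OR x1) AND x1)) OR x4) = F AND F = F
x1 OR (NOT NOT (x4 AND NOT ((x4 AND x1) AND (x2 OR x1))) AND NOT (NOT NOT (x6 AND ((x4 OR x1) AND x1)) OR x4)) = T OR F = T
((x2 OR x4) OR NOT (x2 AND NOT NOT (NOT (x6 AND x1) OR x6))) AND (x1 OR (NOT NOT (x4 AND NOT ((x4 AND x1) AND (x2 OR x1))) AND NOT (NOT NOT (x6 AND ((x4 OR x1) AND x1)) OR x4))) = T AND T = T
x2 AND x6 = T AND F = F
NOT (x2 AND x6) = NOT F = T
NOT NOT (x2 AND x6) = NOT T = F
(((x2 OR x4) OR NOT (x2 AND NOT NOT (NOT (x6 AND x1) OR x6))) AND (x1 OR (NOT NOT (x4 AND NOT ((x4 AND x1) AND (x2 OR x1))) AND NOT (NOT NOT (x6 AND ((x4 OR x1) AND x1)) OR x4)))) AND NOT NOT (x2 AND x6) = T AND F = F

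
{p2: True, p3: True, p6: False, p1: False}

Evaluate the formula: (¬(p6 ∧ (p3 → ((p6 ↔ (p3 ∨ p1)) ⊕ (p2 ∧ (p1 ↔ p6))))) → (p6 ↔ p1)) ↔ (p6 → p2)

Substituting p2=True, p3=True, p6=False, p1=False:
p3 ∨ p1 = True ∨ False = True
p6 ↔ (p3 ∨ p1) = False ↔ True = False
p1 ↔ p6 = False ↔ False = True
p2 ∧ (p1 ↔ p6) = True ∧ True = True
(p6 ↔ (p3 ∨ p1)) ⊕ (p2 ∧ (p1 ↔ p6)) = False ⊕ True = True
p3 → ((p6 ↔ (p3 ∨ p1)) ⊕ (p2 ∧ (p1 ↔ p6))) = True → True = True
p6 ∧ (p3 → ((p6 ↔ (p3 ∨ p1)) ⊕ (p2 ∧ (p1 ↔ p6)))) = False ∧ True = False
¬(p6 ∧ (p3 → ((p6 ↔ (p3 ∨ p1)) ⊕ (p2 ∧ (p1 ↔ p6))))) = ¬False = True
p6 ↔ p1 = False ↔ False = True
¬(p6 ∧ (p3 → ((p6 ↔ (p3 ∨ p1)) ⊕ (p2 ∧ (p1 ↔ p6))))) → (p6 ↔ p1) = True → True = True
p6 → p2 = False → True = True
(¬(p6 ∧ (p3 → ((p6 ↔ (p3 ∨ p1)) ⊕ (p2 ∧ (p1 ↔ p6))))) → (p6 ↔ p1)) ↔ (p6 → p2) = True ↔ True = True

True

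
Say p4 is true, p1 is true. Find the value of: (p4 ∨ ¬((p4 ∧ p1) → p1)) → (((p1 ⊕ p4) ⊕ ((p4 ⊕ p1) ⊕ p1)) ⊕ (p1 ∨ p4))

p4 ∧ p1 = True ∧ True = True
(p4 ∧ p1) → p1 = True → True = True
¬((p4 ∧ p1) → p1) = ¬True = False
p4 ∨ ¬((p4 ∧ p1) → p1) = True ∨ False = True
p1 ⊕ p4 = True ⊕ True = False
p4 ⊕ p1 = True ⊕ True = False
(p4 ⊕ p1) ⊕ p1 = False ⊕ True = True
(p1 ⊕ p4) ⊕ ((p4 ⊕ p1) ⊕ p1) = False ⊕ True = True
p1 ∨ p4 = True ∨ True = True
((p1 ⊕ p4) ⊕ ((p4 ⊕ p1) ⊕ p1)) ⊕ (p1 ∨ p4) = True ⊕ True = False
(p4 ∨ ¬((p4 ∧ p1) → p1)) → (((p1 ⊕ p4) ⊕ ((p4 ⊕ p1) ⊕ p1)) ⊕ (p1 ∨ p4)) = True → False = False

False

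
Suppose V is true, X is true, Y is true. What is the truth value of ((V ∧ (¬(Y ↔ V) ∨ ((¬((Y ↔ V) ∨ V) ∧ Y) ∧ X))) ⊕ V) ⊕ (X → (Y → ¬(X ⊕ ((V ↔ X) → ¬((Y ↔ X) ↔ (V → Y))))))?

T

Substituting V=T, X=T, Y=T:
Y ↔ V = T ↔ T = T
¬(Y ↔ V) = ¬T = F
Y ↔ V = T ↔ T = T
(Y ↔ V) ∨ V = T ∨ T = T
¬((Y ↔ V) ∨ V) = ¬T = F
¬((Y ↔ V) ∨ V) ∧ Y = F ∧ T = F
(¬((Y ↔ V) ∨ V) ∧ Y) ∧ X = F ∧ T = F
¬(Y ↔ V) ∨ ((¬((Y ↔ V) ∨ V) ∧ Y) ∧ X) = F ∨ F = F
V ∧ (¬(Y ↔ V) ∨ ((¬((Y ↔ V) ∨ V) ∧ Y) ∧ X)) = T ∧ F = F
(V ∧ (¬(Y ↔ V) ∨ ((¬((Y ↔ V) ∨ V) ∧ Y) ∧ X))) ⊕ V = F ⊕ T = T
V ↔ X = T ↔ T = T
Y ↔ X = T ↔ T = T
V → Y = T → T = T
(Y ↔ X) ↔ (V → Y) = T ↔ T = T
¬((Y ↔ X) ↔ (V → Y)) = ¬T = F
(V ↔ X) → ¬((Y ↔ X) ↔ (V → Y)) = T → F = F
X ⊕ ((V ↔ X) → ¬((Y ↔ X) ↔ (V → Y))) = T ⊕ F = T
¬(X ⊕ ((V ↔ X) → ¬((Y ↔ X) ↔ (V → Y)))) = ¬T = F
Y → ¬(X ⊕ ((V ↔ X) → ¬((Y ↔ X) ↔ (V → Y)))) = T → F = F
X → (Y → ¬(X ⊕ ((V ↔ X) → ¬((Y ↔ X) ↔ (V → Y))))) = T → F = F
((V ∧ (¬(Y ↔ V) ∨ ((¬((Y ↔ V) ∨ V) ∧ Y) ∧ X))) ⊕ V) ⊕ (X → (Y → ¬(X ⊕ ((V ↔ X) → ¬((Y ↔ X) ↔ (V → Y)))))) = T ⊕ F = T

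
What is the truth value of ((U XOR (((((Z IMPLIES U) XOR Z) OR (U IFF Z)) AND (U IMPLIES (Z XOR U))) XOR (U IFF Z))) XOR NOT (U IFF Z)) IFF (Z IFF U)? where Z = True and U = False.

True

Z IMPLIES U = True IMPLIES False = False
(Z IMPLIES U) XOR Z = False XOR True = True
U IFF Z = False IFF True = False
((Z IMPLIES U) XOR Z) OR (U IFF Z) = True OR False = True
Z XOR U = True XOR False = True
U IMPLIES (Z XOR U) = False IMPLIES True = True
(((Z IMPLIES U) XOR Z) OR (U IFF Z)) AND (U IMPLIES (Z XOR U)) = True AND True = True
U IFF Z = False IFF True = False
((((Z IMPLIES U) XOR Z) OR (U IFF Z)) AND (U IMPLIES (Z XOR U))) XOR (U IFF Z) = True XOR False = True
U XOR (((((Z IMPLIES U) XOR Z) OR (U IFF Z)) AND (U IMPLIES (Z XOR U))) XOR (U IFF Z)) = False XOR True = True
U IFF Z = False IFF True = False
NOT (U IFF Z) = NOT False = True
(U XOR (((((Z IMPLIES U) XOR Z) OR (U IFF Z)) AND (U IMPLIES (Z XOR U))) XOR (U IFF Z))) XOR NOT (U IFF Z) = True XOR True = False
Z IFF U = True IFF False = False
((U XOR (((((Z IMPLIES U) XOR Z) OR (U IFF Z)) AND (U IMPLIES (Z XOR U))) XOR (U IFF Z))) XOR NOT (U IFF Z)) IFF (Z IFF U) = False IFF False = True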